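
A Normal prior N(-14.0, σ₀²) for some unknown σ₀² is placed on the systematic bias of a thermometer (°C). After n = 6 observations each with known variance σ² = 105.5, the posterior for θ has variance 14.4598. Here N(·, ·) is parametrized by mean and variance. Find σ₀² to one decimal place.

σ₀² = 81.4

For the Normal–Normal model with known σ², precisions add: τ_n = τ₀ + n/σ².
So 1/σ₀² = 1/14.4598 − 6/105.5 = 0.069157 − 0.056872 = 0.012285.
Hence σ₀² = 1/0.012285 ≈ 81.4.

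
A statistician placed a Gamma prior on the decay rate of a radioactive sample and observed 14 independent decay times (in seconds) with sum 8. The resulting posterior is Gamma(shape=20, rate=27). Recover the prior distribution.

Gamma(shape=6, rate=19)

For an exponential likelihood with a Gamma(α, β) prior on the rate, n observations with total T give posterior Gamma(α+n, β+T).
So α = 20 − 14 = 6 and β = 27 − 8 = 19.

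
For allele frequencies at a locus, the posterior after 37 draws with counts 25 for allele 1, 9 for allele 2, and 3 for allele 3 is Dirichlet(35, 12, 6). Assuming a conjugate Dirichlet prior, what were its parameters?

Dirichlet(10, 3, 3)

For a Dirichlet(α) prior with multinomial counts c, the posterior is Dirichlet(α + c) componentwise.
Subtract each count from the matching posterior parameter: 35−25=10, 12−9=3, 6−3=3.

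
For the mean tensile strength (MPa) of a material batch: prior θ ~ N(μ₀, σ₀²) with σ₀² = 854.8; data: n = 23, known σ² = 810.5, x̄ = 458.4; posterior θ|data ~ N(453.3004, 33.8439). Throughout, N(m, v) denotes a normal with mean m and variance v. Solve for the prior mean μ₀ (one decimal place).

With known observation variance, the Normal–Normal posterior has precision τ_n = τ₀ + n/σ² and mean μ_n = (τ₀μ₀ + (n/σ²)x̄)/τ_n.
Here τ₀ = 1/854.8 = 0.001170 and τ_data = 23/810.5 = 0.028378, so τ_n = 0.029548.
Rearranging for μ₀: μ₀ = (μ_n·τ_n − τ_data·x̄)/τ₀ = (453.3004·0.029548 − 0.028378·458.4) / 0.001170 = 0.385645/0.001170 ≈ 329.6.

μ₀ = 329.6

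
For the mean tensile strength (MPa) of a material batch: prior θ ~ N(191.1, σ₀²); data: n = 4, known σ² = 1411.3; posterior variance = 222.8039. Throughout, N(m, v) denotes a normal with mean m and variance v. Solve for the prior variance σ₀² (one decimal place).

Posterior precision equals prior precision plus data precision: 1/σ_n² = 1/σ₀² + n/σ².
So 1/σ₀² = 1/222.8039 − 4/1411.3 = 0.004488 − 0.002834 = 0.001654.
Hence σ₀² = 1/0.001654 ≈ 604.6.

σ₀² = 604.6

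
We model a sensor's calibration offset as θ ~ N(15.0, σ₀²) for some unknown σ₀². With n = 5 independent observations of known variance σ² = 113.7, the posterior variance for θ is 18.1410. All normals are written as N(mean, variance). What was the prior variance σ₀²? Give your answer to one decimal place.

For the Normal–Normal model with known σ², precisions add: τ_n = τ₀ + n/σ².
So 1/σ₀² = 1/18.1410 − 5/113.7 = 0.055124 − 0.043975 = 0.011149.
Hence σ₀² = 1/0.011149 ≈ 89.7.

σ₀² = 89.7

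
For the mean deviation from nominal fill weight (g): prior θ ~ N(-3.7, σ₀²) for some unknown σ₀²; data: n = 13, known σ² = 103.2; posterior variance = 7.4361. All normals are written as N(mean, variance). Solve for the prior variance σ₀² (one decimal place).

σ₀² = 117.5

Posterior precision equals prior precision plus data precision: 1/σ_n² = 1/σ₀² + n/σ².
So 1/σ₀² = 1/7.4361 − 13/103.2 = 0.134479 − 0.125969 = 0.008510.
Hence σ₀² = 1/0.008510 ≈ 117.5.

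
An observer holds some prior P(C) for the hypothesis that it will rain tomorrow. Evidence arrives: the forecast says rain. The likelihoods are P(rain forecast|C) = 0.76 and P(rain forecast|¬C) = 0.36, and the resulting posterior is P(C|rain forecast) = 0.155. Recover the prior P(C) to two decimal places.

In odds form, posterior odds = prior odds × likelihood ratio, so prior odds = posterior odds ÷ LR.
Posterior odds = 0.155/(1−0.155) = 0.1834. LR = 0.76/0.36 = 2.1111.
Prior odds = 0.1834/2.1111 = 0.0869, so P(C) = 0.0869/(1+0.0869) ≈ 0.08.

P(C) = 0.08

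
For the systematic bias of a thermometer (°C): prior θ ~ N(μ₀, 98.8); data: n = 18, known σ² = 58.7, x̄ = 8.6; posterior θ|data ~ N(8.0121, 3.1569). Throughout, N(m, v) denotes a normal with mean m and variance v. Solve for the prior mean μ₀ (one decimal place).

μ₀ = -9.8

With known observation variance, the Normal–Normal posterior has precision τ_n = τ₀ + n/σ² and mean μ_n = (τ₀μ₀ + (n/σ²)x̄)/τ_n.
Here τ₀ = 1/98.8 = 0.010121 and τ_data = 18/58.7 = 0.306644, so τ_n = 0.316765.
Rearranging for μ₀: μ₀ = (μ_n·τ_n − τ_data·x̄)/τ₀ = (8.0121·0.316765 − 0.306644·8.6) / 0.010121 = -0.099186/0.010121 ≈ -9.8.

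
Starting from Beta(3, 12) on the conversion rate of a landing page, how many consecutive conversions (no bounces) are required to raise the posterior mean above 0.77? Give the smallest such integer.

k = 38

After k conversions and 0 bounces the posterior is Beta(3+k, 12), with mean (3+k)/(3+12+k).
Set (3+k)/(15+k) > 0.77 and solve: k > (0.77·15 − 3)/(1 − 0.77) = 37.174.
The smallest integer exceeding 37.174 is 38.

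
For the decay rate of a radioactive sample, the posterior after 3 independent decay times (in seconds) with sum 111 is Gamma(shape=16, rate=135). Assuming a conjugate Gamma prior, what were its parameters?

Gamma(shape=13, rate=24)

For an exponential likelihood with a Gamma(α, β) prior on the rate, n observations with total T give posterior Gamma(α+n, β+T).
So α = 16 − 3 = 13 and β = 135 − 111 = 24.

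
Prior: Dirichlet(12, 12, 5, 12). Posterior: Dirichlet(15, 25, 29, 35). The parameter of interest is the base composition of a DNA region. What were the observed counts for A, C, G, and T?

counts (3, 13, 24, 23)

For a Dirichlet(α) prior with multinomial counts c, the posterior is Dirichlet(α + c) componentwise.
Counts are posterior − prior componentwise: 15−12=3, 25−12=13, 29−5=24, 35−12=23.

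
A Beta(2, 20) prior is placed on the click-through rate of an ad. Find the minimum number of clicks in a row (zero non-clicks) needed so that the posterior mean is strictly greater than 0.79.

After k clicks and 0 non-clicks the posterior is Beta(2+k, 20), with mean (2+k)/(2+20+k).
Set (2+k)/(22+k) > 0.79 and solve: k > (0.79·22 − 2)/(1 − 0.79) = 73.238.
The smallest integer exceeding 73.238 is 74.

k = 74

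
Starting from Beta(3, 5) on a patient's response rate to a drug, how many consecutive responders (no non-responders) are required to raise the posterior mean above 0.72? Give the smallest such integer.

k = 10

After k responders and 0 non-responders the posterior is Beta(3+k, 5), with mean (3+k)/(3+5+k).
Set (3+k)/(8+k) > 0.72 and solve: k > (0.72·8 − 3)/(1 − 0.72) = 9.857.
The smallest integer exceeding 9.857 is 10.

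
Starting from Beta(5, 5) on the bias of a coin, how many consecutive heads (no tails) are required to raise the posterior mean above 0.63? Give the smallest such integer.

k = 4

After k heads and 0 tails the posterior is Beta(5+k, 5), with mean (5+k)/(5+5+k).
Set (5+k)/(10+k) > 0.63 and solve: k > (0.63·10 − 5)/(1 − 0.63) = 3.514.
The smallest integer exceeding 3.514 is 4.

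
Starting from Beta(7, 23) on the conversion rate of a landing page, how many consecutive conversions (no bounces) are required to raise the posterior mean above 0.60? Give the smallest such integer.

After k conversions and 0 bounces the posterior is Beta(7+k, 23), with mean (7+k)/(7+23+k).
Set (7+k)/(30+k) > 0.60 and solve: k > (0.60·30 − 7)/(1 − 0.60) = 27.500.
The smallest integer exceeding 27.500 is 28.

k = 28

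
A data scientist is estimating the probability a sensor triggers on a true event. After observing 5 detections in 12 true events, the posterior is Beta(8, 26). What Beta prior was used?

Beta(3, 19)

Beta is conjugate to the binomial likelihood: posterior = Beta(a+s, b+f).
Subtract the data counts: 8−5=3, 26−7=19.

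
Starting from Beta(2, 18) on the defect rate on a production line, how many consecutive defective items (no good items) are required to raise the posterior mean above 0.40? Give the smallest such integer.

After k defective items and 0 good items the posterior is Beta(2+k, 18), with mean (2+k)/(2+18+k).
Set (2+k)/(20+k) > 0.40 and solve: k > (0.40·20 − 2)/(1 − 0.40) = 10.000.
The smallest integer exceeding 10.000 is 11.

k = 11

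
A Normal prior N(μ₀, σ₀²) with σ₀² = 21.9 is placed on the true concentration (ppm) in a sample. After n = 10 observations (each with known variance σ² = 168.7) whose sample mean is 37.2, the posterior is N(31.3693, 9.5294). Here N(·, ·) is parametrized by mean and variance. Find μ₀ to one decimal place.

With known observation variance, the Normal–Normal posterior has precision τ_n = τ₀ + n/σ² and mean μ_n = (τ₀μ₀ + (n/σ²)x̄)/τ_n.
Here τ₀ = 1/21.9 = 0.045662 and τ_data = 10/168.7 = 0.059277, so τ_n = 0.104939.
Rearranging for μ₀: μ₀ = (μ_n·τ_n − τ_data·x̄)/τ₀ = (31.3693·0.104939 − 0.059277·37.2) / 0.045662 = 1.086759/0.045662 ≈ 23.8.

μ₀ = 23.8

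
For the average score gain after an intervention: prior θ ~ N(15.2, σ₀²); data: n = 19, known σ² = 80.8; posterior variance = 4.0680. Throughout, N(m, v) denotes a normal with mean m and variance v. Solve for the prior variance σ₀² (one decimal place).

For the Normal–Normal model with known σ², precisions add: τ_n = τ₀ + n/σ².
So 1/σ₀² = 1/4.0680 − 19/80.8 = 0.245821 − 0.235149 = 0.010672.
Hence σ₀² = 1/0.010672 ≈ 93.7.

σ₀² = 93.7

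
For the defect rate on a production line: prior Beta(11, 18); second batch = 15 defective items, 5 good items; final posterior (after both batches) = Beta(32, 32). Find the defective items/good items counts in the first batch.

6 defective items and 9 good items

Sequential conjugate updates are equivalent to a single update on the pooled data, so total successes = posterior α − prior α and total failures = posterior β − prior β.
Total across both batches: 32−11=21 defective items, 32−18=14 good items.
Subtract the second batch: 21−15=6 defective items and 14−5=9 good items.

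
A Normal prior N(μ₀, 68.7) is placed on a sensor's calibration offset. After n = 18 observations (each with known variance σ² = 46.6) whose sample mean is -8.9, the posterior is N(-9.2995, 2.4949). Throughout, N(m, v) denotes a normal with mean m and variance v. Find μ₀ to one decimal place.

The posterior mean is a precision-weighted average: μ_n = (τ₀μ₀ + τ_data·x̄)/(τ₀+τ_data), with τ₀=1/σ₀² and τ_data=n/σ².
Here τ₀ = 1/68.7 = 0.014556 and τ_data = 18/46.6 = 0.386266, so τ_n = 0.400822.
Rearranging for μ₀: μ₀ = (μ_n·τ_n − τ_data·x̄)/τ₀ = (-9.2995·0.400822 − 0.386266·-8.9) / 0.014556 = -0.289677/0.014556 ≈ -19.9.

μ₀ = -19.9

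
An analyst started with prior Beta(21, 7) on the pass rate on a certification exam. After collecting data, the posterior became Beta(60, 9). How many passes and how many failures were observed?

A Beta(α, β) prior with s successes and f failures in binomial data gives a Beta(α+s, β+f) posterior.
Match parameters: s=60−21=39, f=9−7=2.

39 passes and 2 failures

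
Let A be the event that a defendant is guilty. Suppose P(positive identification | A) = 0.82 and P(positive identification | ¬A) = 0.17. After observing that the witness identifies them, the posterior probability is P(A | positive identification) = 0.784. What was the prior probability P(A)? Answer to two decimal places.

In odds form, posterior odds = prior odds × likelihood ratio, so prior odds = posterior odds ÷ LR.
Posterior odds = 0.784/(1−0.784) = 3.6296. LR = 0.82/0.17 = 4.8235.
Prior odds = 3.6296/4.8235 = 0.7525, so P(A) = 0.7525/(1+0.7525) ≈ 0.43.

P(A) = 0.43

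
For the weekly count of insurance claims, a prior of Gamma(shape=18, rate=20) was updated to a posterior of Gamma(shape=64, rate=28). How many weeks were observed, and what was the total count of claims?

n = 8 weeks with total 46 claims

Gamma–Poisson conjugacy: posterior shape = α + Σxᵢ, posterior rate = β + n.
Matching: Σxᵢ = 64 − 18 = 46 and n = 28 − 20 = 8.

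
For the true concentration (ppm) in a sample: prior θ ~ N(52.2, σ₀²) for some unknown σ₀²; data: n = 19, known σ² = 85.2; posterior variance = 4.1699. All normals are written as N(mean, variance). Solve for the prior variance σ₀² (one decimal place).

Posterior precision equals prior precision plus data precision: 1/σ_n² = 1/σ₀² + n/σ².
So 1/σ₀² = 1/4.1699 − 19/85.2 = 0.239814 − 0.223005 = 0.016809.
Hence σ₀² = 1/0.016809 ≈ 59.5.

σ₀² = 59.5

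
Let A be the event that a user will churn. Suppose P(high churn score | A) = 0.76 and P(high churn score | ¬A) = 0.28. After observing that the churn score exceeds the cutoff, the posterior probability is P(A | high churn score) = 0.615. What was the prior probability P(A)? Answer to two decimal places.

In odds form, posterior odds = prior odds × likelihood ratio, so prior odds = posterior odds ÷ LR.
Posterior odds = 0.615/(1−0.615) = 1.5974. LR = 0.76/0.28 = 2.7143.
Prior odds = 1.5974/2.7143 = 0.5885, so P(A) = 0.5885/(1+0.5885) ≈ 0.37.

P(A) = 0.37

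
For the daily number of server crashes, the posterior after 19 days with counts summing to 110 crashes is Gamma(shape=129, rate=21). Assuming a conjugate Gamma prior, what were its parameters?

Gamma(shape=19, rate=2)

A Gamma(α, β) prior (rate parametrization) on a Poisson rate with n observations summing to S gives posterior Gamma(α+S, β+n).
So α = 129 − 110 = 19 and β = 21 − 19 = 2.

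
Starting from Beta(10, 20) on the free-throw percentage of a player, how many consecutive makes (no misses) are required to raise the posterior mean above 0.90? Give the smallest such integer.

After k makes and 0 misses the posterior is Beta(10+k, 20), with mean (10+k)/(10+20+k).
Set (10+k)/(30+k) > 0.90 and solve: k > (0.90·30 − 10)/(1 − 0.90) = 170.000.
The smallest integer exceeding 170.000 is 171.

k = 171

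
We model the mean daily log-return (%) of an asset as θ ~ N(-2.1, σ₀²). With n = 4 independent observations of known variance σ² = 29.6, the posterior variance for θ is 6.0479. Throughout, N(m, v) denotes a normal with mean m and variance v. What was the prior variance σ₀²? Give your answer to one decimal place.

σ₀² = 33.1

For the Normal–Normal model with known σ², precisions add: τ_n = τ₀ + n/σ².
So 1/σ₀² = 1/6.0479 − 4/29.6 = 0.165347 − 0.135135 = 0.030212.
Hence σ₀² = 1/0.030212 ≈ 33.1.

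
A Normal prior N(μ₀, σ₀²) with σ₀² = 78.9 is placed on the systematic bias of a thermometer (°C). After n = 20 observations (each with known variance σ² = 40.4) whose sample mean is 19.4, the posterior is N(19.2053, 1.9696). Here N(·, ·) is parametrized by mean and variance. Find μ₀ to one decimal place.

The posterior mean is a precision-weighted average: μ_n = (τ₀μ₀ + τ_data·x̄)/(τ₀+τ_data), with τ₀=1/σ₀² and τ_data=n/σ².
Here τ₀ = 1/78.9 = 0.012674 and τ_data = 20/40.4 = 0.495050, so τ_n = 0.507724.
Rearranging for μ₀: μ₀ = (μ_n·τ_n − τ_data·x̄)/τ₀ = (19.2053·0.507724 − 0.495050·19.4) / 0.012674 = 0.147022/0.012674 ≈ 11.6.

μ₀ = 11.6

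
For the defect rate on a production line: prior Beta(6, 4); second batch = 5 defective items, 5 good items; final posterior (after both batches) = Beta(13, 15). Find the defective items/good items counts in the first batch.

Because Beta–binomial updating is additive in the counts, the combined data contributed (α_post−α_prior, β_post−β_prior) successes and failures.
Total across both batches: 13−6=7 defective items, 15−4=11 good items.
Subtract the second batch: 7−5=2 defective items and 11−5=6 good items.

2 defective items and 6 good items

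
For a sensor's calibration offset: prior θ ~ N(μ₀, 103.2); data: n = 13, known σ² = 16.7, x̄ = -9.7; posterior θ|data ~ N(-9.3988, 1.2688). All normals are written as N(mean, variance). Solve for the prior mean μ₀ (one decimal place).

With known observation variance, the Normal–Normal posterior has precision τ_n = τ₀ + n/σ² and mean μ_n = (τ₀μ₀ + (n/σ²)x̄)/τ_n.
Here τ₀ = 1/103.2 = 0.009690 and τ_data = 13/16.7 = 0.778443, so τ_n = 0.788133.
Rearranging for μ₀: μ₀ = (μ_n·τ_n − τ_data·x̄)/τ₀ = (-9.3988·0.788133 − 0.778443·-9.7) / 0.009690 = 0.143393/0.009690 ≈ 14.8.

μ₀ = 14.8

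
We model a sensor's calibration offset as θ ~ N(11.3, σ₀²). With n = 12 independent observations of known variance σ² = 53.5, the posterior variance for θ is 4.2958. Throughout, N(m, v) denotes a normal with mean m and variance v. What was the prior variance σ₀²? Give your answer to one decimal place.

σ₀² = 117.8

Posterior precision equals prior precision plus data precision: 1/σ_n² = 1/σ₀² + n/σ².
So 1/σ₀² = 1/4.2958 − 12/53.5 = 0.232786 − 0.224299 = 0.008487.
Hence σ₀² = 1/0.008487 ≈ 117.8.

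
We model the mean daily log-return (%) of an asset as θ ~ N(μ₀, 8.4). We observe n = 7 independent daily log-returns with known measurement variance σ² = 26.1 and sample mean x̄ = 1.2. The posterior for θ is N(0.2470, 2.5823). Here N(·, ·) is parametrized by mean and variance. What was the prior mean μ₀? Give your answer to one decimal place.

μ₀ = -1.9

With known observation variance, the Normal–Normal posterior has precision τ_n = τ₀ + n/σ² and mean μ_n = (τ₀μ₀ + (n/σ²)x̄)/τ_n.
Here τ₀ = 1/8.4 = 0.119048 and τ_data = 7/26.1 = 0.268199, so τ_n = 0.387247.
Rearranging for μ₀: μ₀ = (μ_n·τ_n − τ_data·x̄)/τ₀ = (0.2470·0.387247 − 0.268199·1.2) / 0.119048 = -0.226189/0.119048 ≈ -1.9.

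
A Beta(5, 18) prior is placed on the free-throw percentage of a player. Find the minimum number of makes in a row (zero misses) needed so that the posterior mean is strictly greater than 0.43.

After k makes and 0 misses the posterior is Beta(5+k, 18), with mean (5+k)/(5+18+k).
Set (5+k)/(23+k) > 0.43 and solve: k > (0.43·23 − 5)/(1 − 0.43) = 8.579.
The smallest integer exceeding 8.579 is 9, and checking k=9: (14)/(32) = 0.4375 > 0.43.

k = 9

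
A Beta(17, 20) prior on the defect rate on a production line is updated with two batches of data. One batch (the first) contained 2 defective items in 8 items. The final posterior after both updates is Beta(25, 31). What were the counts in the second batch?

6 defective items and 5 good items

Sequential conjugate updates are equivalent to a single update on the pooled data, so total successes = posterior α − prior α and total failures = posterior β − prior β.
Total across both batches: 25−17=8 defective items, 31−20=11 good items.
Subtract the first batch: 8−2=6 defective items and 11−6=5 good items.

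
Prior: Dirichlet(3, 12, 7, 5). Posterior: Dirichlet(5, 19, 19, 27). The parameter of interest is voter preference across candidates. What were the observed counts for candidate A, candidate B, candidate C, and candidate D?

counts (2, 7, 12, 22)

For a Dirichlet(α) prior with multinomial counts c, the posterior is Dirichlet(α + c) componentwise.
Counts are posterior − prior componentwise: 5−3=2, 19−12=7, 19−7=12, 27−5=22.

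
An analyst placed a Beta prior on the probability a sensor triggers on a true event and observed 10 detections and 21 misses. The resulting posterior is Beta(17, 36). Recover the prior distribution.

Beta(7, 15)

Beta is conjugate to the binomial likelihood: posterior = Beta(a+s, b+f).
So a = 17 − 10 = 7 and b = 36 − 21 = 15.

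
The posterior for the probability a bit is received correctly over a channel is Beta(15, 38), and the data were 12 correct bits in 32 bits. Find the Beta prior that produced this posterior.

Under Beta–binomial conjugacy the posterior parameters are (a+s, b+f).
Subtract the data counts: 15−12=3, 38−20=18.

Beta(3, 18)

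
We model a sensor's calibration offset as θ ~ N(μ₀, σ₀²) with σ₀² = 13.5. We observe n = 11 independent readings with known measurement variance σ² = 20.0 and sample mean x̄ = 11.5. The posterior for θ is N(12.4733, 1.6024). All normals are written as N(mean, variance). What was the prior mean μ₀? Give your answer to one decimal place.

μ₀ = 19.7

With known observation variance, the Normal–Normal posterior has precision τ_n = τ₀ + n/σ² and mean μ_n = (τ₀μ₀ + (n/σ²)x̄)/τ_n.
Here τ₀ = 1/13.5 = 0.074074 and τ_data = 11/20.0 = 0.550000, so τ_n = 0.624074.
Rearranging for μ₀: μ₀ = (μ_n·τ_n − τ_data·x̄)/τ₀ = (12.4733·0.624074 − 0.550000·11.5) / 0.074074 = 1.459262/0.074074 ≈ 19.7.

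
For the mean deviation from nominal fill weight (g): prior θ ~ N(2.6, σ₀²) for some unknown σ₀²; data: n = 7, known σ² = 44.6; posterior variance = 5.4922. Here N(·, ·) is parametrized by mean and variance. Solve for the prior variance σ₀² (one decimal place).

For the Normal–Normal model with known σ², precisions add: τ_n = τ₀ + n/σ².
So 1/σ₀² = 1/5.4922 − 7/44.6 = 0.182076 − 0.156951 = 0.025125.
Hence σ₀² = 1/0.025125 ≈ 39.8.

σ₀² = 39.8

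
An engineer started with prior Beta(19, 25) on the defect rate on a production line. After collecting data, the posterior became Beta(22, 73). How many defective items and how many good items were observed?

Under Beta–binomial conjugacy the posterior parameters are (a+s, b+f).
So s = 22 − 19 = 3 and f = 73 − 25 = 48.

3 defective items and 48 good items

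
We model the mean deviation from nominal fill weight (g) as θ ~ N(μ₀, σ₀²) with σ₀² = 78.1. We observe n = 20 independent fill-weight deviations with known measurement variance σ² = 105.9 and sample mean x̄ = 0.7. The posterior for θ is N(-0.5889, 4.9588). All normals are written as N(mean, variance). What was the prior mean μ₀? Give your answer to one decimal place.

With known observation variance, the Normal–Normal posterior has precision τ_n = τ₀ + n/σ² and mean μ_n = (τ₀μ₀ + (n/σ²)x̄)/τ_n.
Here τ₀ = 1/78.1 = 0.012804 and τ_data = 20/105.9 = 0.188857, so τ_n = 0.201661.
Rearranging for μ₀: μ₀ = (μ_n·τ_n − τ_data·x̄)/τ₀ = (-0.5889·0.201661 − 0.188857·0.7) / 0.012804 = -0.250958/0.012804 ≈ -19.6.

μ₀ = -19.6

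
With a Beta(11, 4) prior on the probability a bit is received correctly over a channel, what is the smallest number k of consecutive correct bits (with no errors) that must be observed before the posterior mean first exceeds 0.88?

After k correct bits and 0 errors the posterior is Beta(11+k, 4), with mean (11+k)/(11+4+k).
Set (11+k)/(15+k) > 0.88 and solve: k > (0.88·15 − 11)/(1 − 0.88) = 18.333.
The smallest integer exceeding 18.333 is 19.

k = 19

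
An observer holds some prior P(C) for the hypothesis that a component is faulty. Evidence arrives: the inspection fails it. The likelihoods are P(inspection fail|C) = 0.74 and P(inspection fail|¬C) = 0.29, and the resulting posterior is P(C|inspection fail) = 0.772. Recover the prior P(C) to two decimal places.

Bayes' rule in odds form gives O(C|E) = O(C)·[P(E|C)/P(E|¬C)], hence O(C) = O(C|E)/LR.
Posterior odds = 0.772/(1−0.772) = 3.3860. LR = 0.74/0.29 = 2.5517.
Prior odds = 3.3860/2.5517 = 1.3270, so P(C) = 1.3270/(1+1.3270) ≈ 0.57.

P(C) = 0.57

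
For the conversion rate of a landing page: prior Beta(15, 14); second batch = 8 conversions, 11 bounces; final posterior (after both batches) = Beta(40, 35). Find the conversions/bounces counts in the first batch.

17 conversions and 10 bounces

Because Beta–binomial updating is additive in the counts, the combined data contributed (α_post−α_prior, β_post−β_prior) successes and failures.
Total across both batches: 40−15=25 conversions, 35−14=21 bounces.
Subtract the second batch: 25−8=17 conversions and 21−11=10 bounces.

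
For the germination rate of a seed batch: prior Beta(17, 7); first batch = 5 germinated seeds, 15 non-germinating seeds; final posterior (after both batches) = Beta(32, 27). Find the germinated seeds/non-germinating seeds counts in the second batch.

10 germinated seeds and 5 non-germinating seeds

Because Beta–binomial updating is additive in the counts, the combined data contributed (α_post−α_prior, β_post−β_prior) successes and failures.
Total across both batches: 32−17=15 germinated seeds, 27−7=20 non-germinating seeds.
Subtract the first batch: 15−5=10 germinated seeds and 20−15=5 non-germinating seeds.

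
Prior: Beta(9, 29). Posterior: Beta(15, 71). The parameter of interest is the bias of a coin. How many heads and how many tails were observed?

6 heads and 42 tails

Under Beta–binomial conjugacy the posterior parameters are (a+s, b+f).
Match parameters: s=15−9=6, f=71−29=42.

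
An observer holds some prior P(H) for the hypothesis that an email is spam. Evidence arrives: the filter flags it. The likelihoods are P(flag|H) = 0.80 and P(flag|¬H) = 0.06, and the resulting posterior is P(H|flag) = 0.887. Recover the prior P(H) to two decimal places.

Bayes' rule in odds form gives O(H|E) = O(H)·[P(E|H)/P(E|¬H)], hence O(H) = O(H|E)/LR.
Posterior odds = 0.887/(1−0.887) = 7.8496. LR = 0.80/0.06 = 13.3333.
Prior odds = 7.8496/13.3333 = 0.5887, so P(H) = 0.5887/(1+0.5887) ≈ 0.37.

P(H) = 0.37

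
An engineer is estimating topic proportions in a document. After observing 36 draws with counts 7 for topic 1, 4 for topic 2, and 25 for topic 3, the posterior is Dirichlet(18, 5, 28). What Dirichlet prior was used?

Dirichlet(11, 1, 3)

For a Dirichlet(α) prior with multinomial counts c, the posterior is Dirichlet(α + c) componentwise.
Subtract each count from the matching posterior parameter: 18−7=11, 5−4=1, 28−25=3.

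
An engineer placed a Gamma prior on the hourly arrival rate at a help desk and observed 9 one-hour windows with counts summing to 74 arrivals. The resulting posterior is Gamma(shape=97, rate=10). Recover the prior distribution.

Gamma(shape=23, rate=1)

Gamma–Poisson conjugacy: posterior shape = α + Σxᵢ, posterior rate = β + n.
So α = 97 − 74 = 23 and β = 10 − 9 = 1.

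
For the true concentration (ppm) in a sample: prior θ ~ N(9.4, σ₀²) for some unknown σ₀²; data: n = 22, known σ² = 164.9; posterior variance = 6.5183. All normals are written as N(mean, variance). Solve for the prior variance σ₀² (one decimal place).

σ₀² = 50.0

For the Normal–Normal model with known σ², precisions add: τ_n = τ₀ + n/σ².
So 1/σ₀² = 1/6.5183 − 22/164.9 = 0.153414 − 0.133414 = 0.020000.
Hence σ₀² = 1/0.020000 ≈ 50.0.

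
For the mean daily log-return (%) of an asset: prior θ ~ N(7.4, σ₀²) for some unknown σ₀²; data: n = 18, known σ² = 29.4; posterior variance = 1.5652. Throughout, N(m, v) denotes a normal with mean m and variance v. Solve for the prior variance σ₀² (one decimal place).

Posterior precision equals prior precision plus data precision: 1/σ_n² = 1/σ₀² + n/σ².
So 1/σ₀² = 1/1.5652 − 18/29.4 = 0.638896 − 0.612245 = 0.026651.
Hence σ₀² = 1/0.026651 ≈ 37.5.

σ₀² = 37.5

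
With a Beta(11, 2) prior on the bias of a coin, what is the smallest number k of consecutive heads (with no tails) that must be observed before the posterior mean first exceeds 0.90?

k = 8

After k heads and 0 tails the posterior is Beta(11+k, 2), with mean (11+k)/(11+2+k).
Set (11+k)/(13+k) > 0.90 and solve: k > (0.90·13 − 11)/(1 − 0.90) = 7.000.
The smallest integer exceeding 7.000 is 8.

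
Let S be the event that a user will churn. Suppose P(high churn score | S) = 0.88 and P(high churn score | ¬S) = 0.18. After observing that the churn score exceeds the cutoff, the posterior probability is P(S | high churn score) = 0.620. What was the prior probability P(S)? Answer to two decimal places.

P(S) = 0.25

In odds form, posterior odds = prior odds × likelihood ratio, so prior odds = posterior odds ÷ LR.
Posterior odds = 0.620/(1−0.620) = 1.6316. LR = 0.88/0.18 = 4.8889.
Prior odds = 1.6316/4.8889 = 0.3337, so P(S) = 0.3337/(1+0.3337) ≈ 0.25.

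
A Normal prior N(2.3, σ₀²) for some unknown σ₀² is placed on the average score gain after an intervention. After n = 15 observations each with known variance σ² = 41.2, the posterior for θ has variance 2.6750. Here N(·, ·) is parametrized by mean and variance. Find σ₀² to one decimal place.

σ₀² = 102.5

Posterior precision equals prior precision plus data precision: 1/σ_n² = 1/σ₀² + n/σ².
So 1/σ₀² = 1/2.6750 − 15/41.2 = 0.373832 − 0.364078 = 0.009754.
Hence σ₀² = 1/0.009754 ≈ 102.5.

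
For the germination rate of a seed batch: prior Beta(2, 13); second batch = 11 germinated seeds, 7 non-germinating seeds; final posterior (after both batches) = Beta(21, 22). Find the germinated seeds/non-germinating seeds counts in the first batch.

Because Beta–binomial updating is additive in the counts, the combined data contributed (α_post−α_prior, β_post−β_prior) successes and failures.
Total across both batches: 21−2=19 germinated seeds, 22−13=9 non-germinating seeds.
Subtract the second batch: 19−11=8 germinated seeds and 9−7=2 non-germinating seeds.

8 germinated seeds and 2 non-germinating seeds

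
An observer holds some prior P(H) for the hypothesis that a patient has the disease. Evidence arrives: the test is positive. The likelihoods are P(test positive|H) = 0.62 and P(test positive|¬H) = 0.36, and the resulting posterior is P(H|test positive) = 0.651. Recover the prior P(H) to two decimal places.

In odds form, posterior odds = prior odds × likelihood ratio, so prior odds = posterior odds ÷ LR.
Posterior odds = 0.651/(1−0.651) = 1.8653. LR = 0.62/0.36 = 1.7222.
Prior odds = 1.8653/1.7222 = 1.0831, so P(H) = 1.0831/(1+1.0831) ≈ 0.52.

P(H) = 0.52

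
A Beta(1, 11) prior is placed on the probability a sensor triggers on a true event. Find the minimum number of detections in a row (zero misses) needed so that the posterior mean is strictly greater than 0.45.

After k detections and 0 misses the posterior is Beta(1+k, 11), with mean (1+k)/(1+11+k).
Set (1+k)/(12+k) > 0.45 and solve: k > (0.45·12 − 1)/(1 − 0.45) = 8.000.
The smallest integer exceeding 8.000 is 9.

k = 9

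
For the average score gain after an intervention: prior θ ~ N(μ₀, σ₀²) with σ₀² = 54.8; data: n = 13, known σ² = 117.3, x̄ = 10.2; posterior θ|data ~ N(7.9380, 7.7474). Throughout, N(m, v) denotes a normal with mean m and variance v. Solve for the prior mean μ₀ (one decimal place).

μ₀ = -5.8

The posterior mean is a precision-weighted average: μ_n = (τ₀μ₀ + τ_data·x̄)/(τ₀+τ_data), with τ₀=1/σ₀² and τ_data=n/σ².
Here τ₀ = 1/54.8 = 0.018248 and τ_data = 13/117.3 = 0.110827, so τ_n = 0.129075.
Rearranging for μ₀: μ₀ = (μ_n·τ_n − τ_data·x̄)/τ₀ = (7.9380·0.129075 − 0.110827·10.2) / 0.018248 = -0.105838/0.018248 ≈ -5.8.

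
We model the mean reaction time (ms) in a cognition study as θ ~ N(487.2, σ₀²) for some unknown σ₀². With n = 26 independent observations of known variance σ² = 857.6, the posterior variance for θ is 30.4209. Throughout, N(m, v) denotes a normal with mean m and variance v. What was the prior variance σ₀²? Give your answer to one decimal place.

σ₀² = 391.4

Posterior precision equals prior precision plus data precision: 1/σ_n² = 1/σ₀² + n/σ².
So 1/σ₀² = 1/30.4209 − 26/857.6 = 0.032872 − 0.030317 = 0.002555.
Hence σ₀² = 1/0.002555 ≈ 391.4.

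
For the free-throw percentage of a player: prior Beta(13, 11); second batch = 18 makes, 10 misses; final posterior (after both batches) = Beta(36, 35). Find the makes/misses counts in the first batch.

5 makes and 14 misses

Sequential conjugate updates are equivalent to a single update on the pooled data, so total successes = posterior α − prior α and total failures = posterior β − prior β.
Total across both batches: 36−13=23 makes, 35−11=24 misses.
Subtract the second batch: 23−18=5 makes and 24−10=14 misses.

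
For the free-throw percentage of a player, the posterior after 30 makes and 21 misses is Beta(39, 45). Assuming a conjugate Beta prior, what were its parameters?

Beta(9, 24)

Beta is conjugate to the binomial likelihood: posterior = Beta(a+s, b+f).
So a = 39 − 30 = 9 and b = 45 − 21 = 24.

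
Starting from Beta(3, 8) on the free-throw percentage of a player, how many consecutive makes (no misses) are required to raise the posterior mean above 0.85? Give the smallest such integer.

k = 43

After k makes and 0 misses the posterior is Beta(3+k, 8), with mean (3+k)/(3+8+k).
Set (3+k)/(11+k) > 0.85 and solve: k > (0.85·11 − 3)/(1 − 0.85) = 42.333.
The smallest integer exceeding 42.333 is 43, and checking k=43: (46)/(54) = 0.8519 > 0.85.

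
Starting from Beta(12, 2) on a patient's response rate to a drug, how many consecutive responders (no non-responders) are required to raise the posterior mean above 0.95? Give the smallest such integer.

k = 27

After k responders and 0 non-responders the posterior is Beta(12+k, 2), with mean (12+k)/(12+2+k).
Set (12+k)/(14+k) > 0.95 and solve: k > (0.95·14 − 12)/(1 − 0.95) = 26.000.
The smallest integer exceeding 26.000 is 27.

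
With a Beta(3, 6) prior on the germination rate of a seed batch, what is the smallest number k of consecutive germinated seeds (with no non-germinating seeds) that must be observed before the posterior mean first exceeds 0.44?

After k germinated seeds and 0 non-germinating seeds the posterior is Beta(3+k, 6), with mean (3+k)/(3+6+k).
Set (3+k)/(9+k) > 0.44 and solve: k > (0.44·9 − 3)/(1 − 0.44) = 1.714.
The smallest integer exceeding 1.714 is 2.

k = 2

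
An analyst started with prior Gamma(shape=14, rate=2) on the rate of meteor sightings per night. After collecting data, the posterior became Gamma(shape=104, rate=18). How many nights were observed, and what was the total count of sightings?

Gamma–Poisson conjugacy: posterior shape = α + Σxᵢ, posterior rate = β + n.
Matching: Σxᵢ = 104 − 14 = 90 and n = 18 − 2 = 16.

n = 16 nights with total 90 sightings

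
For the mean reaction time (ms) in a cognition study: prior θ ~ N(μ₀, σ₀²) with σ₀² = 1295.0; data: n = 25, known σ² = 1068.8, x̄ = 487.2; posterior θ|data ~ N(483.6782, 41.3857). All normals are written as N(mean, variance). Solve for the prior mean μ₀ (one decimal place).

With known observation variance, the Normal–Normal posterior has precision τ_n = τ₀ + n/σ² and mean μ_n = (τ₀μ₀ + (n/σ²)x̄)/τ_n.
Here τ₀ = 1/1295.0 = 0.000772 and τ_data = 25/1068.8 = 0.023391, so τ_n = 0.024163.
Rearranging for μ₀: μ₀ = (μ_n·τ_n − τ_data·x̄)/τ₀ = (483.6782·0.024163 − 0.023391·487.2) / 0.000772 = 0.291021/0.000772 ≈ 377.0.

μ₀ = 377.0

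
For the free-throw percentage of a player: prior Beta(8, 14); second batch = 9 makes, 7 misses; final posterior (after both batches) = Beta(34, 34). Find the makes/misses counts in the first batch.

17 makes and 13 misses

Sequential conjugate updates are equivalent to a single update on the pooled data, so total successes = posterior α − prior α and total failures = posterior β − prior β.
Total across both batches: 34−8=26 makes, 34−14=20 misses.
Subtract the second batch: 26−9=17 makes and 20−7=13 misses.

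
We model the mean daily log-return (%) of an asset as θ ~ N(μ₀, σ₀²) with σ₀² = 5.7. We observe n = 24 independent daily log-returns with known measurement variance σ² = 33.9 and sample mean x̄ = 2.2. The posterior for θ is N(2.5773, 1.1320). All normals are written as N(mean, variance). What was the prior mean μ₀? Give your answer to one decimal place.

With known observation variance, the Normal–Normal posterior has precision τ_n = τ₀ + n/σ² and mean μ_n = (τ₀μ₀ + (n/σ²)x̄)/τ_n.
Here τ₀ = 1/5.7 = 0.175439 and τ_data = 24/33.9 = 0.707965, so τ_n = 0.883404.
Rearranging for μ₀: μ₀ = (μ_n·τ_n − τ_data·x̄)/τ₀ = (2.5773·0.883404 − 0.707965·2.2) / 0.175439 = 0.719274/0.175439 ≈ 4.1.

μ₀ = 4.1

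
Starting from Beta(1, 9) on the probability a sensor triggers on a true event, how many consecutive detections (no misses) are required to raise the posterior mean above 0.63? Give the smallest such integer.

After k detections and 0 misses the posterior is Beta(1+k, 9), with mean (1+k)/(1+9+k).
Set (1+k)/(10+k) > 0.63 and solve: k > (0.63·10 − 1)/(1 − 0.63) = 14.324.
The smallest integer exceeding 14.324 is 15, and checking k=15: (16)/(25) = 0.6400 > 0.63.

k = 15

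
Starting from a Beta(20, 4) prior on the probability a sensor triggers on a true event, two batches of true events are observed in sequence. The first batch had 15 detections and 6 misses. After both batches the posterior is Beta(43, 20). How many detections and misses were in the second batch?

Sequential conjugate updates are equivalent to a single update on the pooled data, so total successes = posterior α − prior α and total failures = posterior β − prior β.
Total across both batches: 43−20=23 detections, 20−4=16 misses.
Subtract the first batch: 23−15=8 detections and 16−6=10 misses.

8 detections and 10 misses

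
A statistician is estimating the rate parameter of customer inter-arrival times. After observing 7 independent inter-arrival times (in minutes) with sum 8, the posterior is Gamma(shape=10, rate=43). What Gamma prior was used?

For an exponential likelihood with a Gamma(α, β) prior on the rate, n observations with total T give posterior Gamma(α+n, β+T).
So α = 10 − 7 = 3 and β = 43 − 8 = 35.

Gamma(shape=3, rate=35)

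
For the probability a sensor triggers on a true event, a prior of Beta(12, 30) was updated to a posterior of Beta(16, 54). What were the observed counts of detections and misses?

Under Beta–binomial conjugacy the posterior parameters are (α+s, β+f).
So s = 16 − 12 = 4 and f = 54 − 30 = 24.

4 detections and 24 misses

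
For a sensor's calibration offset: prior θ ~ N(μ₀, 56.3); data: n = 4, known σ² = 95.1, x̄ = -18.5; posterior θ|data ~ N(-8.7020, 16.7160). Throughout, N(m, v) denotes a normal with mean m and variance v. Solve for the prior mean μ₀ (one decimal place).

μ₀ = 14.5

The posterior mean is a precision-weighted average: μ_n = (τ₀μ₀ + τ_data·x̄)/(τ₀+τ_data), with τ₀=1/σ₀² and τ_data=n/σ².
Here τ₀ = 1/56.3 = 0.017762 and τ_data = 4/95.1 = 0.042061, so τ_n = 0.059823.
Rearranging for μ₀: μ₀ = (μ_n·τ_n − τ_data·x̄)/τ₀ = (-8.7020·0.059823 − 0.042061·-18.5) / 0.017762 = 0.257549/0.017762 ≈ 14.5.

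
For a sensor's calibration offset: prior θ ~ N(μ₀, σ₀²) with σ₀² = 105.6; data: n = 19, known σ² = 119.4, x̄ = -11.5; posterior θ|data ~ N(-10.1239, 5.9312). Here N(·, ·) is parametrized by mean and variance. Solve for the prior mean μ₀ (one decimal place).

μ₀ = 13.0

The posterior mean is a precision-weighted average: μ_n = (τ₀μ₀ + τ_data·x̄)/(τ₀+τ_data), with τ₀=1/σ₀² and τ_data=n/σ².
Here τ₀ = 1/105.6 = 0.009470 and τ_data = 19/119.4 = 0.159129, so τ_n = 0.168599.
Rearranging for μ₀: μ₀ = (μ_n·τ_n − τ_data·x̄)/τ₀ = (-10.1239·0.168599 − 0.159129·-11.5) / 0.009470 = 0.123104/0.009470 ≈ 13.0.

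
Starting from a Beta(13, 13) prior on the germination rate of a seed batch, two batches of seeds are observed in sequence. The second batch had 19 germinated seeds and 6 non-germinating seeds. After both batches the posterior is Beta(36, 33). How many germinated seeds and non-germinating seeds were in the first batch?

Because Beta–binomial updating is additive in the counts, the combined data contributed (α_post−α_prior, β_post−β_prior) successes and failures.
Total across both batches: 36−13=23 germinated seeds, 33−13=20 non-germinating seeds.
Subtract the second batch: 23−19=4 germinated seeds and 20−6=14 non-germinating seeds.

4 germinated seeds and 14 non-germinating seeds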